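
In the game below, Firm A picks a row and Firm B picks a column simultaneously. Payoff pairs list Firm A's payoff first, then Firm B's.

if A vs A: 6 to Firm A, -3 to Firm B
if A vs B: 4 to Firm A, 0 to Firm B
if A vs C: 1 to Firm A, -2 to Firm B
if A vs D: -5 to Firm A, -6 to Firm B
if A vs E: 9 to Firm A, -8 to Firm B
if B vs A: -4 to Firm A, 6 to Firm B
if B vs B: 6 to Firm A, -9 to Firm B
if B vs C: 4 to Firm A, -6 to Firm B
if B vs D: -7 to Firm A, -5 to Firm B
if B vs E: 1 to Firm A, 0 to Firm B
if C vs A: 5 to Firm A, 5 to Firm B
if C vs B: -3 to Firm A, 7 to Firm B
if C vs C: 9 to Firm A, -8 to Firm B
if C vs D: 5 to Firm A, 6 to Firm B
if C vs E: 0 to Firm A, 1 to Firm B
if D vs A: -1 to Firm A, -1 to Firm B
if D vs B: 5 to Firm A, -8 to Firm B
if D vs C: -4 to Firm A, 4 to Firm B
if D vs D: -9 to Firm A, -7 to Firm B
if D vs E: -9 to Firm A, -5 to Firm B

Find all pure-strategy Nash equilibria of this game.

There is no pure-strategy Nash equilibrium

Find each player's best response to every opponent strategy; NE are the intersections.
Firm A's best responses — vs A: A (payoff 6); vs B: B (payoff 6); vs C: C (payoff 9); vs D: C (payoff 5); vs E: A (payoff 9).
Firm B's best responses — vs A: B (payoff 0); vs B: A (payoff 6); vs C: B (payoff 7); vs D: C (payoff 4).
No cell has both players best-responding. For instance, Firm A's best reply to A is A, but against A Firm B prefers B over A.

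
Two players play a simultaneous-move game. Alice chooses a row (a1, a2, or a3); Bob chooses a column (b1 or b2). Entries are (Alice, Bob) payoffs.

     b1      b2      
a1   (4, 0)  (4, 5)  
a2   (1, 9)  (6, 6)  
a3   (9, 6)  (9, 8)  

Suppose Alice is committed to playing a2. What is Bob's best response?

With Alice fixed at a2, Bob's payoffs are: b1 → 9, b2 → 6.
The maximum is 9, achieved by b1.

b1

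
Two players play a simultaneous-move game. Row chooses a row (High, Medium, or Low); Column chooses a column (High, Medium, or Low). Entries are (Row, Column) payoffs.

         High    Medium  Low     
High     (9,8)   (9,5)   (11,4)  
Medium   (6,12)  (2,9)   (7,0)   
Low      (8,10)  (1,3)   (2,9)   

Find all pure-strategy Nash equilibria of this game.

(High, High)

Check mutual best responses: a cell is a NE iff neither player can gain by unilaterally deviating.
Row's best responses — vs High: High (payoff 9); vs Medium: High (payoff 9); vs Low: High (payoff 11).
Column's best responses — vs High: High (payoff 8); vs Medium: High (payoff 12); vs Low: High (payoff 10).
The only mutual best response is (High, High); neither player gains by switching there.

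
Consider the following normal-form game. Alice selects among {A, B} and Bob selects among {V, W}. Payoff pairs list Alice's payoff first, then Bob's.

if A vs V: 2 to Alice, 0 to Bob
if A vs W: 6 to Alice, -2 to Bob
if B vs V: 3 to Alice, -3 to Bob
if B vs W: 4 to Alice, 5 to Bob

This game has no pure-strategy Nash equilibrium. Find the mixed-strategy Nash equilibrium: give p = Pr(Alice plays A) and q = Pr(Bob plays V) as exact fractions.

p = 4/5, q = 2/3

Each player's mixing probability is pinned down by making the *other* player indifferent.
Bob indifferent between V and W: p·0 + (1−p)·(-3) = p·(-2) + (1−p)·5 ⟹ (-3) + 3p = 5 + (-7)p ⟹ p = 4/5.
Alice indifferent between A and B: q·2 + (1−q)·6 = q·3 + (1−q)·4 ⟹ 6 + (-4)q = 4 + (-1)q ⟹ q = 2/3.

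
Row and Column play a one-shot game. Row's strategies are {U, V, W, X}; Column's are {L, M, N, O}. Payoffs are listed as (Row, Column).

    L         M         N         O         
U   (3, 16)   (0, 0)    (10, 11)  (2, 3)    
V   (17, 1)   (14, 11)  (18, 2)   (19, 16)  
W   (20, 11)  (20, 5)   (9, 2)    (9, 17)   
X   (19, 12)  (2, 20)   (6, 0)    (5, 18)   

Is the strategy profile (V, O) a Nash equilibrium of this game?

Holding Column at O: Row gets 19 from V, versus 2 from U, 9 from W, 5 from X. No profitable deviation for Row.
Holding Row at V: Column gets 16 from O, versus 1 from L, 11 from M, 2 from N. No profitable deviation for Column either.

Yes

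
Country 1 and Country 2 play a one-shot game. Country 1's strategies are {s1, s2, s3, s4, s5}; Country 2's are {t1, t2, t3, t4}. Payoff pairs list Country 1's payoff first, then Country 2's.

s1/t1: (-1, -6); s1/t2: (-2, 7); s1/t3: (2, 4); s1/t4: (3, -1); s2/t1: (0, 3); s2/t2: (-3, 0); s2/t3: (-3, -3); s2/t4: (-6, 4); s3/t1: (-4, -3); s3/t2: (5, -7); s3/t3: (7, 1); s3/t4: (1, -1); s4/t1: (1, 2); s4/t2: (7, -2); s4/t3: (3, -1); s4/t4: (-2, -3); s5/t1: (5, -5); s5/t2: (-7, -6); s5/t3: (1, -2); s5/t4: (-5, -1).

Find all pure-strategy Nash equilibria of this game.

Check mutual best responses: a cell is a NE iff neither player can gain by unilaterally deviating.
Country 1's best responses — vs t1: s5 (payoff 5); vs t2: s4 (payoff 7); vs t3: s3 (payoff 7); vs t4: s1 (payoff 3).
Country 2's best responses — vs s1: t2 (payoff 7); vs s2: t4 (payoff 4); vs s3: t3 (payoff 1); vs s4: t1 (payoff 2); vs s5: t4 (payoff -1).
The only mutual best response is (s3, t3); neither player gains by switching there.

(s3, t3)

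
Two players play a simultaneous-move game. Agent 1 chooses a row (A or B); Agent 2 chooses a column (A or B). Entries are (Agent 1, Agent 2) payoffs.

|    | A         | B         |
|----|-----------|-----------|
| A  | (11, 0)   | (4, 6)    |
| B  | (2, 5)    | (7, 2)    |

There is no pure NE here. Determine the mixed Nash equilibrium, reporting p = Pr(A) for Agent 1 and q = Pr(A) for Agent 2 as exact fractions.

In a mixed NE each player is indifferent between their pure strategies, so the opponent's mix sets the indifference.
Agent 2 indifferent between A and B: p·0 + (1−p)·5 = p·6 + (1−p)·2 ⟹ 5 + (-5)p = 2 + 4p ⟹ p = 1/3.
Agent 1 indifferent between A and B: q·11 + (1−q)·4 = q·2 + (1−q)·7 ⟹ 4 + 7q = 7 + (-5)q ⟹ q = 1/4.

p = 1/3, q = 1/4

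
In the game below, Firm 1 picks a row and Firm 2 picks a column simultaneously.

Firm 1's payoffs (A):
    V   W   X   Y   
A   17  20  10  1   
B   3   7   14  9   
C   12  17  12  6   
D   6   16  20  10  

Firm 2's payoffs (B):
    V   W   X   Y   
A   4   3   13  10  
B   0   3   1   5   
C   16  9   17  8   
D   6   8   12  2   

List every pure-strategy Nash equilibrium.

A profile is a Nash equilibrium when each player is best-responding to the other.
Firm 1's best responses — vs V: A (payoff 17); vs W: A (payoff 20); vs X: D (payoff 20); vs Y: D (payoff 10).
Firm 2's best responses — vs A: X (payoff 13); vs B: Y (payoff 5); vs C: X (payoff 17); vs D: X (payoff 12).
The only mutual best response is (D, X); neither player gains by switching there.

(D, X)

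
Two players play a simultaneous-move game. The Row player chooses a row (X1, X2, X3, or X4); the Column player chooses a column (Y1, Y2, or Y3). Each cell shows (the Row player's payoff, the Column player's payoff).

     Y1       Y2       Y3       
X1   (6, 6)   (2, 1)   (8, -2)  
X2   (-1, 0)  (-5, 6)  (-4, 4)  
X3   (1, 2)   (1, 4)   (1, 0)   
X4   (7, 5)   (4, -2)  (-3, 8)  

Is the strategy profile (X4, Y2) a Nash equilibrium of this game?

No

Holding the Column player at Y2: the Row player gets 4 from X4, versus 2 from X1, -5 from X2, 1 from X3. No profitable deviation for the Row player.
Holding the Row player at X4: the Column player gets -2 from Y2 but could get 8 by switching to Y3. The Column player has a profitable deviation.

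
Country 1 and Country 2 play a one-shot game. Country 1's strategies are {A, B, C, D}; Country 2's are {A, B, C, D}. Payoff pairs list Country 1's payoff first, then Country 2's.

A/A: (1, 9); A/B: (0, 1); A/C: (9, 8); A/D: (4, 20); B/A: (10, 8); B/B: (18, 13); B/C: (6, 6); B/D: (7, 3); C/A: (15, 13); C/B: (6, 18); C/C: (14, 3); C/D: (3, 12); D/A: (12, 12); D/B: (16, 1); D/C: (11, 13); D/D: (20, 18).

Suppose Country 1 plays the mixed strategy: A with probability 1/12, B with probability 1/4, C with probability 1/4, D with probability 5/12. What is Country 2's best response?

Compute Country 2's expected payoff from each pure strategy against the given mix.
A: (1/12)·9 + (1/4)·8 + (1/4)·13 + (5/12)·12 = 11
B: (1/12)·1 + (1/4)·13 + (1/4)·18 + (5/12)·1 = 33/4
C: (1/12)·8 + (1/4)·6 + (1/4)·3 + (5/12)·13 = 25/3
D: (1/12)·20 + (1/4)·3 + (1/4)·12 + (5/12)·18 = 155/12
Highest expected payoff is 155/12, from D.

D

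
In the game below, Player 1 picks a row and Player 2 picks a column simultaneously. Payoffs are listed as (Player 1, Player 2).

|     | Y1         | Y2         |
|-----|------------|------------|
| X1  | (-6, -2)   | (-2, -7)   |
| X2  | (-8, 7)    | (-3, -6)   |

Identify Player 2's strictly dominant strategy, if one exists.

A strategy is strictly dominant if it gives Player 2 a strictly higher payoff than every other strategy, against every choice by the opponent.
Y1 strictly dominates: vs X1: -2 > -7; vs X2: 7 > -6.

Y1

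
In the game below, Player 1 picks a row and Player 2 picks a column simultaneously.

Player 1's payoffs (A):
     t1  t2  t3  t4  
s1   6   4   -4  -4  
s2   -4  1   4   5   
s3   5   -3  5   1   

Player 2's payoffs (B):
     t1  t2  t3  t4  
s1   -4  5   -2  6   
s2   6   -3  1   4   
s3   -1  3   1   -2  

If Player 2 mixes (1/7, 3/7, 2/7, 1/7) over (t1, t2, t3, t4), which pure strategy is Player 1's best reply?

Player 1's best reply maximizes expected payoff against the mix.
s1: (1/7)·6 + (3/7)·4 + (2/7)·(-4) + (1/7)·(-4) = 6/7
s2: (1/7)·(-4) + (3/7)·1 + (2/7)·4 + (1/7)·5 = 12/7
s3: (1/7)·5 + (3/7)·(-3) + (2/7)·5 + (1/7)·1 = 1
Highest expected payoff is 12/7, from s2.

s2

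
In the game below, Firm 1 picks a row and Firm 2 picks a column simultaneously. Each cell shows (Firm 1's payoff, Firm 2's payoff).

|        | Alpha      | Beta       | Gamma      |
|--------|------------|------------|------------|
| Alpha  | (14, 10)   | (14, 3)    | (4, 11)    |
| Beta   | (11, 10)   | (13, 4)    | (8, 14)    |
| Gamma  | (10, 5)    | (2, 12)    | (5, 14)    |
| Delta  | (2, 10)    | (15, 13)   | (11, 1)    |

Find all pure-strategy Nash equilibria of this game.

(Delta, Beta)

Find each player's best response to every opponent strategy; NE are the intersections.
Firm 1's best responses — vs Alpha: Alpha (payoff 14); vs Beta: Delta (payoff 15); vs Gamma: Delta (payoff 11).
Firm 2's best responses — vs Alpha: Gamma (payoff 11); vs Beta: Gamma (payoff 14); vs Gamma: Gamma (payoff 14); vs Delta: Beta (payoff 13).
The only mutual best response is (Delta, Beta); neither player gains by switching there.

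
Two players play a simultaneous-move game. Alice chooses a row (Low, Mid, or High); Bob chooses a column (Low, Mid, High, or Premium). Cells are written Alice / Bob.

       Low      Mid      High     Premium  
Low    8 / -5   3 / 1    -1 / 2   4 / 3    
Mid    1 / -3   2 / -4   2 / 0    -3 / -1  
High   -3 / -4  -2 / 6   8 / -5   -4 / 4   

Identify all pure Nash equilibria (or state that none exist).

Check mutual best responses: a cell is a NE iff neither player can gain by unilaterally deviating.
Alice's best responses — vs Low: Low (payoff 8); vs Mid: Low (payoff 3); vs High: High (payoff 8); vs Premium: Low (payoff 4).
Bob's best responses — vs Low: Premium (payoff 3); vs Mid: High (payoff 0); vs High: Mid (payoff 6).
The only mutual best response is (Low, Premium); neither player gains by switching there.

(Low, Premium)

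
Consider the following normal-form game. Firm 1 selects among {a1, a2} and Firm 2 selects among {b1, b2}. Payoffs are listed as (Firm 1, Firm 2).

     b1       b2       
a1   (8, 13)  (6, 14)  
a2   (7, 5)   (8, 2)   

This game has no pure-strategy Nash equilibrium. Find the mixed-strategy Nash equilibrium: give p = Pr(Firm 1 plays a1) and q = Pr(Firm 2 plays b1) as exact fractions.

p = 3/4, q = 2/3

In a mixed NE each player is indifferent between their pure strategies, so the opponent's mix sets the indifference.
Firm 2 indifferent between b1 and b2: p·13 + (1−p)·5 = p·14 + (1−p)·2 ⟹ 5 + 8p = 2 + 12p ⟹ p = 3/4.
Firm 1 indifferent between a1 and a2: q·8 + (1−q)·6 = q·7 + (1−q)·8 ⟹ 6 + 2q = 8 + (-1)q ⟹ q = 2/3.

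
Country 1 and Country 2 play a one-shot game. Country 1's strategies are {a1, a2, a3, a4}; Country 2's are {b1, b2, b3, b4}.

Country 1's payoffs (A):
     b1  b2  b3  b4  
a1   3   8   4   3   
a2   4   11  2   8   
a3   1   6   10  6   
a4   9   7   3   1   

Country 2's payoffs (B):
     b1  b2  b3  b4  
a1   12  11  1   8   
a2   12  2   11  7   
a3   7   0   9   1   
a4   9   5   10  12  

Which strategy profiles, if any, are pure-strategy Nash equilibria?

(a3, b3)

Check mutual best responses: a cell is a NE iff neither player can gain by unilaterally deviating.
Country 1's best responses — vs b1: a4 (payoff 9); vs b2: a2 (payoff 11); vs b3: a3 (payoff 10); vs b4: a2 (payoff 8).
Country 2's best responses — vs a1: b1 (payoff 12); vs a2: b1 (payoff 12); vs a3: b3 (payoff 9); vs a4: b4 (payoff 12).
The only mutual best response is (a3, b3); neither player gains by switching there.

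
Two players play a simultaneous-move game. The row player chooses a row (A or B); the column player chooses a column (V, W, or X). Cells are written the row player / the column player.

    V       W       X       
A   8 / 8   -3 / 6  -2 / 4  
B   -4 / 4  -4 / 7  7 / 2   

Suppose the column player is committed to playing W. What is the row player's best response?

A

With the column player fixed at W, the row player's payoffs are: A → -3, B → -4.
The maximum is -3, achieved by A.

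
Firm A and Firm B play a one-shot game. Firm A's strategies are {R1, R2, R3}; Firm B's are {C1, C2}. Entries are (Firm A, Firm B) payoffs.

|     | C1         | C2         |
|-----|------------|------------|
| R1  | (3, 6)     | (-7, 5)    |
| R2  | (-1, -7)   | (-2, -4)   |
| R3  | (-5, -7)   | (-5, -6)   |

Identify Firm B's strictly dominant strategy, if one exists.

No strictly dominant strategy

Check whether one of Firm B's strategies beats all alternatives regardless of what the opponent does.
C1 is not dominant: against R2, C2 gives -4 > -7.
C2 is not dominant: against R1, C1 gives 6 > 5.
No single strategy is best against every opponent action.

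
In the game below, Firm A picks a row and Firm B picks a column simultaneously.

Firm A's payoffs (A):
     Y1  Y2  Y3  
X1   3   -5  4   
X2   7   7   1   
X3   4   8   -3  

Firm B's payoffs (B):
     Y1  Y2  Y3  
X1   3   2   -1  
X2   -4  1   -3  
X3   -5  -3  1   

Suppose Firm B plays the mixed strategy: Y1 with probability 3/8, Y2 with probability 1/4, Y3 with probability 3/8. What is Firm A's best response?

Compute Firm A's expected payoff from each pure strategy against the given mix.
X1: (3/8)·3 + (1/4)·(-5) + (3/8)·4 = 11/8
X2: (3/8)·7 + (1/4)·7 + (3/8)·1 = 19/4
X3: (3/8)·4 + (1/4)·8 + (3/8)·(-3) = 19/8
Highest expected payoff is 19/4, from X2.

X2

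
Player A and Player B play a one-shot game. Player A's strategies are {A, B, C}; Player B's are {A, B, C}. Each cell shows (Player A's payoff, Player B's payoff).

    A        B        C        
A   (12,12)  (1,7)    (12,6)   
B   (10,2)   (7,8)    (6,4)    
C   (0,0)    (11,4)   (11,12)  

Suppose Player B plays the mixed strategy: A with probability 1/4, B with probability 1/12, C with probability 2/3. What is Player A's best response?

Compute Player A's expected payoff from each pure strategy against the given mix.
A: (1/4)·12 + (1/12)·1 + (2/3)·12 = 133/12
B: (1/4)·10 + (1/12)·7 + (2/3)·6 = 85/12
C: (1/4)·0 + (1/12)·11 + (2/3)·11 = 33/4
Highest expected payoff is 133/12, from A.

A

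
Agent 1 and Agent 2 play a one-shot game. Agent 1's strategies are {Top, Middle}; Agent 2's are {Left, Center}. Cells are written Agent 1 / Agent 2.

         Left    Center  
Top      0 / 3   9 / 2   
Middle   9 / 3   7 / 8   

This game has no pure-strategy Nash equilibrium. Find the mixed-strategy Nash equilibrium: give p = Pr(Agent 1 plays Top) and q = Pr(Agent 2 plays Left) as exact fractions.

In a mixed NE each player is indifferent between their pure strategies, so the opponent's mix sets the indifference.
Agent 2 indifferent between Left and Center: p·3 + (1−p)·3 = p·2 + (1−p)·8 ⟹ 3 + 0p = 8 + (-6)p ⟹ p = 5/6.
Agent 1 indifferent between Top and Middle: q·0 + (1−q)·9 = q·9 + (1−q)·7 ⟹ 9 + (-9)q = 7 + 2q ⟹ q = 2/11.

p = 5/6, q = 2/11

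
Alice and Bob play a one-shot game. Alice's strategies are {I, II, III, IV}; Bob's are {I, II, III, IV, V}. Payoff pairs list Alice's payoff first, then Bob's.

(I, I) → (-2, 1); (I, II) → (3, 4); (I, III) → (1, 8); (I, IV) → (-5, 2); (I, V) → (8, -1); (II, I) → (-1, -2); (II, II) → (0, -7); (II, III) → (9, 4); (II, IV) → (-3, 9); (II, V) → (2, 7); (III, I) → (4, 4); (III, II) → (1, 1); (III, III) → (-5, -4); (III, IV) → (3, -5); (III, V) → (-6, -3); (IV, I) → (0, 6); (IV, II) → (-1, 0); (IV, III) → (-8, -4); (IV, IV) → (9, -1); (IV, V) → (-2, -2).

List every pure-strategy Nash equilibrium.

(III, I)

Find each player's best response to every opponent strategy; NE are the intersections.
Alice's best responses — vs I: III (payoff 4); vs II: I (payoff 3); vs III: II (payoff 9); vs IV: IV (payoff 9); vs V: I (payoff 8).
Bob's best responses — vs I: III (payoff 8); vs II: IV (payoff 9); vs III: I (payoff 4); vs IV: I (payoff 6).
The only mutual best response is (III, I); neither player gains by switching there.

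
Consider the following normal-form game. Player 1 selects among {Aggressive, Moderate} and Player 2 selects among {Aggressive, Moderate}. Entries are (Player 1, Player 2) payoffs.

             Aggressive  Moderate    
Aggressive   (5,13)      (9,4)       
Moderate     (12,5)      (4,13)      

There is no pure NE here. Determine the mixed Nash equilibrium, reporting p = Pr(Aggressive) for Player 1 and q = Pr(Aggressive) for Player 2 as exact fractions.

Each player's mixing probability is pinned down by making the *other* player indifferent.
Player 2 indifferent between Aggressive and Moderate: p·13 + (1−p)·5 = p·4 + (1−p)·13 ⟹ 5 + 8p = 13 + (-9)p ⟹ p = 8/17.
Player 1 indifferent between Aggressive and Moderate: q·5 + (1−q)·9 = q·12 + (1−q)·4 ⟹ 9 + (-4)q = 4 + 8q ⟹ q = 5/12.

p = 8/17, q = 5/12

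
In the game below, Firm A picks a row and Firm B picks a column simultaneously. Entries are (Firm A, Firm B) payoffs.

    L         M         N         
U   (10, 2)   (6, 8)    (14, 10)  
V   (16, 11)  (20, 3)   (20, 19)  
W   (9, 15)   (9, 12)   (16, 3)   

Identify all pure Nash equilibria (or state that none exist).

A profile is a Nash equilibrium when each player is best-responding to the other.
Firm A's best responses — vs L: V (payoff 16); vs M: V (payoff 20); vs N: V (payoff 20).
Firm B's best responses — vs U: N (payoff 10); vs V: N (payoff 19); vs W: L (payoff 15).
The only mutual best response is (V, N); neither player gains by switching there.

(V, N)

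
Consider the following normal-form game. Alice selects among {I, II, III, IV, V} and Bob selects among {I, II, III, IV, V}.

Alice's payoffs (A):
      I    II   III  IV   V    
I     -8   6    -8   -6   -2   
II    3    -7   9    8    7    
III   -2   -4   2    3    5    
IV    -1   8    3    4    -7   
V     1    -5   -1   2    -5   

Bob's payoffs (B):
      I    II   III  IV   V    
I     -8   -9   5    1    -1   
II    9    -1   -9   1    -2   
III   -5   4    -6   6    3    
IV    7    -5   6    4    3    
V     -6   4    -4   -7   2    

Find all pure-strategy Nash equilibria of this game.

Find each player's best response to every opponent strategy; NE are the intersections.
Alice's best responses — vs I: II (payoff 3); vs II: IV (payoff 8); vs III: II (payoff 9); vs IV: II (payoff 8); vs V: II (payoff 7).
Bob's best responses — vs I: III (payoff 5); vs II: I (payoff 9); vs III: IV (payoff 6); vs IV: I (payoff 7); vs V: II (payoff 4).
The only mutual best response is (II, I); neither player gains by switching there.

(II, I)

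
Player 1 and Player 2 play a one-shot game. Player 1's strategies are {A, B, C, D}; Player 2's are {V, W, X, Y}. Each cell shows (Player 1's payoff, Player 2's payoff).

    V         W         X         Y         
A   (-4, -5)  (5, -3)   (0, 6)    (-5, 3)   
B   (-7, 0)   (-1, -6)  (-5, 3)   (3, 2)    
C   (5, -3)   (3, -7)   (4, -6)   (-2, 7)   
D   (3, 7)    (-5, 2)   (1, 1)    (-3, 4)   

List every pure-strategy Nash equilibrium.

None

A profile is a Nash equilibrium when each player is best-responding to the other.
Player 1's best responses — vs V: C (payoff 5); vs W: A (payoff 5); vs X: C (payoff 4); vs Y: B (payoff 3).
Player 2's best responses — vs A: X (payoff 6); vs B: X (payoff 3); vs C: Y (payoff 7); vs D: V (payoff 7).
No cell has both players best-responding. For instance, Player 1's best reply to V is C, but against C Player 2 prefers Y over V.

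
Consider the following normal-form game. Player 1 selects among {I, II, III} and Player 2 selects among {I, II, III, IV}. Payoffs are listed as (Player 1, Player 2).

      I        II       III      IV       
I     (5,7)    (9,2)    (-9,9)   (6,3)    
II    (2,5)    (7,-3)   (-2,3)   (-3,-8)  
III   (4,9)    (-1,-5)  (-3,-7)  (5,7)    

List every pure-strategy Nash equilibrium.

No pure-strategy Nash equilibrium

A profile is a Nash equilibrium when each player is best-responding to the other.
Player 1's best responses — vs I: I (payoff 5); vs II: I (payoff 9); vs III: II (payoff -2); vs IV: I (payoff 6).
Player 2's best responses — vs I: III (payoff 9); vs II: I (payoff 5); vs III: I (payoff 9).
No cell has both players best-responding. For instance, Player 1's best reply to III is II, but against II Player 2 prefers I over III.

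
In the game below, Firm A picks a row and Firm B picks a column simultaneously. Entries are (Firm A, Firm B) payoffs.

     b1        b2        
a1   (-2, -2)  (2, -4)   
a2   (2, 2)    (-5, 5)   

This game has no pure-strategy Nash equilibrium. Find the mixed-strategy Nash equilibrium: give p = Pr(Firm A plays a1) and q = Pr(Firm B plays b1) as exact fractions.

Each player's mixing probability is pinned down by making the *other* player indifferent.
Firm B indifferent between b1 and b2: p·(-2) + (1−p)·2 = p·(-4) + (1−p)·5 ⟹ 2 + (-4)p = 5 + (-9)p ⟹ p = 3/5.
Firm A indifferent between a1 and a2: q·(-2) + (1−q)·2 = q·2 + (1−q)·(-5) ⟹ 2 + (-4)q = (-5) + 7q ⟹ q = 7/11.

p = 3/5, q = 7/11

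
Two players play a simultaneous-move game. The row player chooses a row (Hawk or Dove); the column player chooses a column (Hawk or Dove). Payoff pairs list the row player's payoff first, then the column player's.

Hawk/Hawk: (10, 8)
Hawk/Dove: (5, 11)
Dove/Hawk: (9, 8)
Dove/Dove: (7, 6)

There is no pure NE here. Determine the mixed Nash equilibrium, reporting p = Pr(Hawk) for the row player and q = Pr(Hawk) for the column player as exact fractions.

p = 2/5, q = 2/3

In a mixed NE each player is indifferent between their pure strategies, so the opponent's mix sets the indifference.
The column player indifferent between Hawk and Dove: p·8 + (1−p)·8 = p·11 + (1−p)·6 ⟹ 8 + 0p = 6 + 5p ⟹ p = 2/5.
The row player indifferent between Hawk and Dove: q·10 + (1−q)·5 = q·9 + (1−q)·7 ⟹ 5 + 5q = 7 + 2q ⟹ q = 2/3.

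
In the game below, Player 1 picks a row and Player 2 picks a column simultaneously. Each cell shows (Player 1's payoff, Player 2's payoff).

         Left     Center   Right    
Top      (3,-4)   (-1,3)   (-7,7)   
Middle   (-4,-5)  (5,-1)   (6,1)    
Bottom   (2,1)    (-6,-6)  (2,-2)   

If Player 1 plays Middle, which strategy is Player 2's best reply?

With Player 1 fixed at Middle, Player 2's payoffs are: Left → -5, Center → -1, Right → 1.
The maximum is 1, achieved by Right.

Right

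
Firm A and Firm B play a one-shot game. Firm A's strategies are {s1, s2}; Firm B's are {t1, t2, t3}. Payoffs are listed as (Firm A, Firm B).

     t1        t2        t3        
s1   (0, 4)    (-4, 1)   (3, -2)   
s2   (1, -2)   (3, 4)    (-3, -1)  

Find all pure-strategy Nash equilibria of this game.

(s2, t2)

Check mutual best responses: a cell is a NE iff neither player can gain by unilaterally deviating.
Firm A's best responses — vs t1: s2 (payoff 1); vs t2: s2 (payoff 3); vs t3: s1 (payoff 3).
Firm B's best responses — vs s1: t1 (payoff 4); vs s2: t2 (payoff 4).
The only mutual best response is (s2, t2); neither player gains by switching there.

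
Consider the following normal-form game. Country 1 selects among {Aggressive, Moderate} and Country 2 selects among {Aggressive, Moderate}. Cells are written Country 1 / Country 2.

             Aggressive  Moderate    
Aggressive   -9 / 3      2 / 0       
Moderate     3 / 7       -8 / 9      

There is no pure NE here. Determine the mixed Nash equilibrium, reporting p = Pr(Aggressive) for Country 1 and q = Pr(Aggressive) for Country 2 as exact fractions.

In a mixed NE each player is indifferent between their pure strategies, so the opponent's mix sets the indifference.
Country 2 indifferent between Aggressive and Moderate: p·3 + (1−p)·7 = p·0 + (1−p)·9 ⟹ 7 + (-4)p = 9 + (-9)p ⟹ p = 2/5.
Country 1 indifferent between Aggressive and Moderate: q·(-9) + (1−q)·2 = q·3 + (1−q)·(-8) ⟹ 2 + (-11)q = (-8) + 11q ⟹ q = 5/11.

p = 2/5, q = 5/11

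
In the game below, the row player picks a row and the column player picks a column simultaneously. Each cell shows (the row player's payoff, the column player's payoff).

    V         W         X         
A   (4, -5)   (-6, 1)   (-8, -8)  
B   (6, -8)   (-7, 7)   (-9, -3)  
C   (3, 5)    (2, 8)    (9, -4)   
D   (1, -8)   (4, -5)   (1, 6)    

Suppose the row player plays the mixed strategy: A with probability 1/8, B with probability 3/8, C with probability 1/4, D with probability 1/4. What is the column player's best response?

W

The column player's best reply maximizes expected payoff against the mix.
V: (1/8)·(-5) + (3/8)·(-8) + (1/4)·5 + (1/4)·(-8) = -35/8
W: (1/8)·1 + (3/8)·7 + (1/4)·8 + (1/4)·(-5) = 7/2
X: (1/8)·(-8) + (3/8)·(-3) + (1/4)·(-4) + (1/4)·6 = -13/8
Highest expected payoff is 7/2, from W.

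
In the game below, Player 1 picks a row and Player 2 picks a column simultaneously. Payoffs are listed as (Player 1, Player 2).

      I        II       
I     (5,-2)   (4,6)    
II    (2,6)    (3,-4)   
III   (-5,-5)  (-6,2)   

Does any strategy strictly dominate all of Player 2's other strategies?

None

A strategy is strictly dominant if it gives Player 2 a strictly higher payoff than every other strategy, against every choice by the opponent.
I is not dominant: against I, II gives 6 > -2.
II is not dominant: against II, I gives 6 > -4.
No single strategy is best against every opponent action.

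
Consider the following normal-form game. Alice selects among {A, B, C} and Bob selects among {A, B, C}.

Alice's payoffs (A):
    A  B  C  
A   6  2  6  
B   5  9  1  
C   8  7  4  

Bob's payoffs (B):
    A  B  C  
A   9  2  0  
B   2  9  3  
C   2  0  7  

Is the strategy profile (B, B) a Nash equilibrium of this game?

Yes

Holding Bob at B: Alice gets 9 from B, versus 2 from A, 7 from C. No profitable deviation for Alice.
Holding Alice at B: Bob gets 9 from B, versus 2 from A, 3 from C. No profitable deviation for Bob either.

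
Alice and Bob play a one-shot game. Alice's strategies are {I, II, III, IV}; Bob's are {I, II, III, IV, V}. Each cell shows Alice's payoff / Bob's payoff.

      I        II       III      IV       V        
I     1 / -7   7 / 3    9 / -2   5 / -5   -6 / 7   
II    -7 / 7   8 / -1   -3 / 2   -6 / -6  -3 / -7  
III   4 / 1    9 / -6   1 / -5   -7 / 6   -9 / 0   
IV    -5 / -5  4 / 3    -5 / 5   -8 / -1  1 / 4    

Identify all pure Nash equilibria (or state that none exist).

None

Find each player's best response to every opponent strategy; NE are the intersections.
Alice's best responses — vs I: III (payoff 4); vs II: III (payoff 9); vs III: I (payoff 9); vs IV: I (payoff 5); vs V: IV (payoff 1).
Bob's best responses — vs I: V (payoff 7); vs II: I (payoff 7); vs III: IV (payoff 6); vs IV: III (payoff 5).
No cell has both players best-responding. For instance, Alice's best reply to I is III, but against III Bob prefers IV over I.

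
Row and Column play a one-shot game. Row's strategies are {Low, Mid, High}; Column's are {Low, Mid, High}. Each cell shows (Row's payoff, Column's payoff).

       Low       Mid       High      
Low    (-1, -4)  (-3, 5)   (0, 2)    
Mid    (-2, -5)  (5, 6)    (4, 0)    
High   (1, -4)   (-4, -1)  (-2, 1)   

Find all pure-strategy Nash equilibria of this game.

A profile is a Nash equilibrium when each player is best-responding to the other.
Row's best responses — vs Low: High (payoff 1); vs Mid: Mid (payoff 5); vs High: Mid (payoff 4).
Column's best responses — vs Low: Mid (payoff 5); vs Mid: Mid (payoff 6); vs High: High (payoff 1).
The only mutual best response is (Mid, Mid); neither player gains by switching there.

(Mid, Mid)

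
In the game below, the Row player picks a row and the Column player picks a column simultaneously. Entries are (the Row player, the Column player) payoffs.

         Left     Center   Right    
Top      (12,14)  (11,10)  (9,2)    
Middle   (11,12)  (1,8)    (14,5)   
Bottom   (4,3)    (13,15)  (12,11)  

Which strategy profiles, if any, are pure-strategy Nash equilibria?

Check mutual best responses: a cell is a NE iff neither player can gain by unilaterally deviating.
The Row player's best responses — vs Left: Top (payoff 12); vs Center: Bottom (payoff 13); vs Right: Middle (payoff 14).
The Column player's best responses — vs Top: Left (payoff 14); vs Middle: Left (payoff 12); vs Bottom: Center (payoff 15).
Mutual best responses occur at (Top, Left) and (Bottom, Center); at each, neither player gains by switching.

(Top, Left) and (Bottom, Center)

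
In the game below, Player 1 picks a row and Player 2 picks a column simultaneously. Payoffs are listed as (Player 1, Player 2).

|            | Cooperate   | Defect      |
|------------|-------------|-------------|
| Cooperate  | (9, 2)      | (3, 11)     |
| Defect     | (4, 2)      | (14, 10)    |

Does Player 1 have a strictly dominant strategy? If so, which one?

None

A strategy is strictly dominant if it gives Player 1 a strictly higher payoff than every other strategy, against every choice by the opponent.
Cooperate is not dominant: against Defect, Defect gives 14 > 3.
Defect is not dominant: against Cooperate, Cooperate gives 9 > 4.
No single strategy is best against every opponent action.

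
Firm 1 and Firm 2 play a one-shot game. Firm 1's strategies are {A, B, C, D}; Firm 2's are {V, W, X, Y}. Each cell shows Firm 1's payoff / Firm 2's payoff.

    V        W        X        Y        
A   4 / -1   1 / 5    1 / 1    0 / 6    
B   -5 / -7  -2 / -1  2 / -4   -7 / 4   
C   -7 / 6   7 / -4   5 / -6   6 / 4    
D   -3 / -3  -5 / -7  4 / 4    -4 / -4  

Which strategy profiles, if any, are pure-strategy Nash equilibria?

There is no pure-strategy Nash equilibrium

A profile is a Nash equilibrium when each player is best-responding to the other.
Firm 1's best responses — vs V: A (payoff 4); vs W: C (payoff 7); vs X: C (payoff 5); vs Y: C (payoff 6).
Firm 2's best responses — vs A: Y (payoff 6); vs B: Y (payoff 4); vs C: V (payoff 6); vs D: X (payoff 4).
No cell has both players best-responding. For instance, Firm 1's best reply to Y is C, but against C Firm 2 prefers V over Y.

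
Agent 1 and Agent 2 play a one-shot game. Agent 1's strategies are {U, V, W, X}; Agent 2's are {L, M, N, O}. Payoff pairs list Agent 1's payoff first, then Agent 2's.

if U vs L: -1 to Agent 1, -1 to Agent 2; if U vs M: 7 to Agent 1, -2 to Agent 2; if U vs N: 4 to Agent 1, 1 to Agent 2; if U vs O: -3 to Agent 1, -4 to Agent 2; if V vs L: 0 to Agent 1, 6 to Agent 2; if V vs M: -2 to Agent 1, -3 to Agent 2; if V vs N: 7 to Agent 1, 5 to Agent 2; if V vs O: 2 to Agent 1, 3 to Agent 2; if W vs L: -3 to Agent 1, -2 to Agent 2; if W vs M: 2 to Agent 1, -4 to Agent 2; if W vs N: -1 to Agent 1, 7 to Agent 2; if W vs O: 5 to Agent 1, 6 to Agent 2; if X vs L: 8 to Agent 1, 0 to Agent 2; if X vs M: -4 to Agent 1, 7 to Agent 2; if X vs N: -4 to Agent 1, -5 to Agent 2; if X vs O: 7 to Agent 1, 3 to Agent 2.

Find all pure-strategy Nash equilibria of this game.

Check mutual best responses: a cell is a NE iff neither player can gain by unilaterally deviating.
Agent 1's best responses — vs L: X (payoff 8); vs M: U (payoff 7); vs N: V (payoff 7); vs O: X (payoff 7).
Agent 2's best responses — vs U: N (payoff 1); vs V: L (payoff 6); vs W: N (payoff 7); vs X: M (payoff 7).
No cell has both players best-responding. For instance, Agent 1's best reply to O is X, but against X Agent 2 prefers M over O.

There is no pure-strategy Nash equilibrium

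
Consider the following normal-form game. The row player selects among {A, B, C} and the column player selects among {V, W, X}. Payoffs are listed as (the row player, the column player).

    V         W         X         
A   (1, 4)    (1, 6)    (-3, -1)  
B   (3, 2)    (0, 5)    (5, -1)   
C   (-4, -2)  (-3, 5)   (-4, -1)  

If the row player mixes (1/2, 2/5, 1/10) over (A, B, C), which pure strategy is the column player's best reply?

The column player's best reply maximizes expected payoff against the mix.
V: (1/2)·4 + (2/5)·2 + (1/10)·(-2) = 13/5
W: (1/2)·6 + (2/5)·5 + (1/10)·5 = 11/2
X: (1/2)·(-1) + (2/5)·(-1) + (1/10)·(-1) = -1
Highest expected payoff is 11/2, from W.

W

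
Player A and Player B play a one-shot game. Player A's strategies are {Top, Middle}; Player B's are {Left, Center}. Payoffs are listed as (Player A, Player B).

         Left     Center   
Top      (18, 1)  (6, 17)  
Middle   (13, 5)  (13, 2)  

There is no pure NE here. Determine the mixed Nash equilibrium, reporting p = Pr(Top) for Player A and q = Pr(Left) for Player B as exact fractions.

Each player's mixing probability is pinned down by making the *other* player indifferent.
Player B indifferent between Left and Center: p·1 + (1−p)·5 = p·17 + (1−p)·2 ⟹ 5 + (-4)p = 2 + 15p ⟹ p = 3/19.
Player A indifferent between Top and Middle: q·18 + (1−q)·6 = q·13 + (1−q)·13 ⟹ 6 + 12q = 13 + 0q ⟹ q = 7/12.

p = 3/19, q = 7/12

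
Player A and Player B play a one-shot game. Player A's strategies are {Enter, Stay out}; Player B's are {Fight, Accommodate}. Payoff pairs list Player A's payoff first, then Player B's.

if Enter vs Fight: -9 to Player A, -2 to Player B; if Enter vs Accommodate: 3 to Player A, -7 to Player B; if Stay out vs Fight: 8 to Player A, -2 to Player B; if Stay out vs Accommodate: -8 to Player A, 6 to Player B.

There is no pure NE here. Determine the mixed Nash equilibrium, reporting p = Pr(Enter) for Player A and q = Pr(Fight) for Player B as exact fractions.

Each player's mixing probability is pinned down by making the *other* player indifferent.
Player B indifferent between Fight and Accommodate: p·(-2) + (1−p)·(-2) = p·(-7) + (1−p)·6 ⟹ (-2) + 0p = 6 + (-13)p ⟹ p = 8/13.
Player A indifferent between Enter and Stay out: q·(-9) + (1−q)·3 = q·8 + (1−q)·(-8) ⟹ 3 + (-12)q = (-8) + 16q ⟹ q = 11/28.

p = 8/13, q = 11/28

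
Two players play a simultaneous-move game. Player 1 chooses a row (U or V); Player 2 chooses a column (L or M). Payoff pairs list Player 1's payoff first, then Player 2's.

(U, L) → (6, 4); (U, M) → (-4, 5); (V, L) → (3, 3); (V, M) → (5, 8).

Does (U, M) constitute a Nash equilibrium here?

No

Holding Player 2 at M: Player 1 gets -4 from U but could get 5 by switching to V. Player 1 has a profitable deviation.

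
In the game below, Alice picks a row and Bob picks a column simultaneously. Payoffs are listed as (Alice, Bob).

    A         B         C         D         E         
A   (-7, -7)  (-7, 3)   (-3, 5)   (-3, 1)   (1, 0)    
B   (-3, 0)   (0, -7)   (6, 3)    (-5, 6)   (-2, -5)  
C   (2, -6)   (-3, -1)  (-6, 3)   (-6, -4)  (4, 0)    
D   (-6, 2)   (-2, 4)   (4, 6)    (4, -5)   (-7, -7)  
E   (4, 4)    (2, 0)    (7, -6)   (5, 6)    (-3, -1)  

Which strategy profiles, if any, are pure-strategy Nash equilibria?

Find each player's best response to every opponent strategy; NE are the intersections.
Alice's best responses — vs A: E (payoff 4); vs B: E (payoff 2); vs C: E (payoff 7); vs D: E (payoff 5); vs E: C (payoff 4).
Bob's best responses — vs A: C (payoff 5); vs B: D (payoff 6); vs C: C (payoff 3); vs D: C (payoff 6); vs E: D (payoff 6).
The only mutual best response is (E, D); neither player gains by switching there.

(E, D)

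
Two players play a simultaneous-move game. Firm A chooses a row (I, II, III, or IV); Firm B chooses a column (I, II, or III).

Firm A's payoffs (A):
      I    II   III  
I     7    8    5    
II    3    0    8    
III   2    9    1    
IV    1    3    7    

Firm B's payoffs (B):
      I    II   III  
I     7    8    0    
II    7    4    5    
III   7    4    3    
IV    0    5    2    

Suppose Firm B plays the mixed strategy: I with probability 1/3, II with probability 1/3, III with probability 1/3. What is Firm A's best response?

I

Compute Firm A's expected payoff from each pure strategy against the given mix.
I: (1/3)·7 + (1/3)·8 + (1/3)·5 = 20/3
II: (1/3)·3 + (1/3)·0 + (1/3)·8 = 11/3
III: (1/3)·2 + (1/3)·9 + (1/3)·1 = 4
IV: (1/3)·1 + (1/3)·3 + (1/3)·7 = 11/3
Highest expected payoff is 20/3, from I.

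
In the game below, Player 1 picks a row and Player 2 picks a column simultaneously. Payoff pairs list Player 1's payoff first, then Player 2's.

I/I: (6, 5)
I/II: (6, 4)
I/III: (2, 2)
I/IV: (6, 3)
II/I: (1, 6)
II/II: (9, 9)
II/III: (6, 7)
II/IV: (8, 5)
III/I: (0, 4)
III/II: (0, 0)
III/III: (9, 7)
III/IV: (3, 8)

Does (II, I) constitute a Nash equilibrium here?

No

Holding Player 2 at I: Player 1 gets 1 from II but could get 6 by switching to I. Player 1 has a profitable deviation.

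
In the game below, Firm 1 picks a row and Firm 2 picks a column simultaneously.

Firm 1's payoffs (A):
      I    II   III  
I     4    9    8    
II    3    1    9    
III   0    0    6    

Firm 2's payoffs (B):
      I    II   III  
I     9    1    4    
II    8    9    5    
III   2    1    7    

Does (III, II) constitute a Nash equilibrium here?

No

Holding Firm 2 at II: Firm 1 gets 0 from III but could get 9 by switching to I. Firm 1 has a profitable deviation.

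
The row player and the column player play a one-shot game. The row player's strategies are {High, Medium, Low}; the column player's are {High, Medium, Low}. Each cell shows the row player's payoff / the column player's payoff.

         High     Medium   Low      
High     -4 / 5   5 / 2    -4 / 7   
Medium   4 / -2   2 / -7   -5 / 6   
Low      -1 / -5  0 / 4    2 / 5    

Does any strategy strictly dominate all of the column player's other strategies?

A strategy is strictly dominant if it gives the column player a strictly higher payoff than every other strategy, against every choice by the opponent.
Low strictly dominates: vs High: 7 > each of {5, 2}; vs Medium: 6 > each of {-2, -7}; vs Low: 5 > each of {-5, 4}.

Low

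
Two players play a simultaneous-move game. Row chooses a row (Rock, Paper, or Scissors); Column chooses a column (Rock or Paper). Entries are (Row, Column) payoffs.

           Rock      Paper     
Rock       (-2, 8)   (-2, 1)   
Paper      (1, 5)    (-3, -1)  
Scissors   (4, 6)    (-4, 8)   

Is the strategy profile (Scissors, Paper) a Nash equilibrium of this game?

Holding Column at Paper: Row gets -4 from Scissors but could get -2 by switching to Rock. Row has a profitable deviation.

No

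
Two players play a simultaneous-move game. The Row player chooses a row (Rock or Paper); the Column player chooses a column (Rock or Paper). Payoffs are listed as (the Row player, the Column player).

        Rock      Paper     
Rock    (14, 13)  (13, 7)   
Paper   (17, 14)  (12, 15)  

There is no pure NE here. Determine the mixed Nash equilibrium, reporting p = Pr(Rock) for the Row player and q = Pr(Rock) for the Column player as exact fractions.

In a mixed NE each player is indifferent between their pure strategies, so the opponent's mix sets the indifference.
The Column player indifferent between Rock and Paper: p·13 + (1−p)·14 = p·7 + (1−p)·15 ⟹ 14 + (-1)p = 15 + (-8)p ⟹ p = 1/7.
The Row player indifferent between Rock and Paper: q·14 + (1−q)·13 = q·17 + (1−q)·12 ⟹ 13 + 1q = 12 + 5q ⟹ q = 1/4.

p = 1/7, q = 1/4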